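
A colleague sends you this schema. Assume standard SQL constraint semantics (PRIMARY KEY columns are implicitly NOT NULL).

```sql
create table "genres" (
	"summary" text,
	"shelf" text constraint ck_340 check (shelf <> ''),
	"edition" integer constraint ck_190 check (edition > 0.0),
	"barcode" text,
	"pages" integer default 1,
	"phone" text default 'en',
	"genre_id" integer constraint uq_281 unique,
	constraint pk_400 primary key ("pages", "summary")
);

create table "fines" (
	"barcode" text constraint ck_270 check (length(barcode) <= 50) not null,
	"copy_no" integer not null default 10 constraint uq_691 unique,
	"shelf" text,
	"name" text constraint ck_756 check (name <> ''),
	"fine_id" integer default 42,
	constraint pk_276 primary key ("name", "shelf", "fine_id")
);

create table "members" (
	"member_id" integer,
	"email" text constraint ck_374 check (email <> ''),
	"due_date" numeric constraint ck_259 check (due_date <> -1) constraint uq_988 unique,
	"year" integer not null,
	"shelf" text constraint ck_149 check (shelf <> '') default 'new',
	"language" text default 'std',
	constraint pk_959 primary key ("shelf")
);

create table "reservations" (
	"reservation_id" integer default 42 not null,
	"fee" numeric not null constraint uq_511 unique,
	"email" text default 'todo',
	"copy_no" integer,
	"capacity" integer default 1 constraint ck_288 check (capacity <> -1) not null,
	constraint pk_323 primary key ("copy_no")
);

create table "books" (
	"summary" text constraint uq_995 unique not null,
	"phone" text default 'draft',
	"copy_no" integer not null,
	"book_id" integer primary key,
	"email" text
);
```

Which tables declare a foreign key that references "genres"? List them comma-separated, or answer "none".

none

No REFERENCES clause anywhere in the schema names genres.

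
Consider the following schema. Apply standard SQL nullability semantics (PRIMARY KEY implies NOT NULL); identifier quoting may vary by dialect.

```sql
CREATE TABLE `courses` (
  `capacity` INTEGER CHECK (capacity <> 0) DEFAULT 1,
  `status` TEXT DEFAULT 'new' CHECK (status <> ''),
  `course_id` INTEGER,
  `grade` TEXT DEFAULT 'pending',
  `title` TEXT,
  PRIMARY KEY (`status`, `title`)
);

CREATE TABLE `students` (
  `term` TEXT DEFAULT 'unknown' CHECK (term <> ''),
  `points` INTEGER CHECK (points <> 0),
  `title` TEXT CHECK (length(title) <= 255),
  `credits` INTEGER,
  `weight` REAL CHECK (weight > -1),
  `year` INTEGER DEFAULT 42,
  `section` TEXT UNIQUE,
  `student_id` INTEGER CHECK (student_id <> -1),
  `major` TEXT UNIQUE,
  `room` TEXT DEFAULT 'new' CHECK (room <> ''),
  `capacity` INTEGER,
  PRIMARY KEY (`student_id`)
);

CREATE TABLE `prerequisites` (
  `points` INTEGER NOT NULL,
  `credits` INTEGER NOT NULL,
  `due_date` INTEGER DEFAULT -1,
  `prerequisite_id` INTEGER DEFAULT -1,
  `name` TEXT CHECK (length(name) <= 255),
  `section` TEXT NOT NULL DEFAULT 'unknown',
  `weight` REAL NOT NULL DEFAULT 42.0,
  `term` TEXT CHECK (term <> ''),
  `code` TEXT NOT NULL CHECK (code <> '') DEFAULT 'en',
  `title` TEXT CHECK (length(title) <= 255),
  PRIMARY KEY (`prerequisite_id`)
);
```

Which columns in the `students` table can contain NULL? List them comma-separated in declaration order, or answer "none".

- term: CHECK does not forbid NULL (a CHECK constraint passes when its expression is NULL) → nullable.
- points: CHECK does not forbid NULL (a CHECK constraint passes when its expression is NULL) → nullable.
- title: CHECK does not forbid NULL (a CHECK constraint passes when its expression is NULL) → nullable.
- credits: no NOT NULL constraint applies → nullable.
- weight: CHECK does not forbid NULL (a CHECK constraint passes when its expression is NULL) → nullable.
- year: DEFAULT only fills an omitted column; an explicit NULL is still allowed → nullable.
- section: UNIQUE does not imply NOT NULL → nullable.
- student_id: part of the PRIMARY KEY, which implies NOT NULL → not nullable.
- major: UNIQUE does not imply NOT NULL → nullable.
- room: CHECK does not forbid NULL (a CHECK constraint passes when its expression is NULL) → nullable.
- capacity: no NOT NULL constraint applies → nullable.

term, points, title, credits, weight, year, section, major, room, capacity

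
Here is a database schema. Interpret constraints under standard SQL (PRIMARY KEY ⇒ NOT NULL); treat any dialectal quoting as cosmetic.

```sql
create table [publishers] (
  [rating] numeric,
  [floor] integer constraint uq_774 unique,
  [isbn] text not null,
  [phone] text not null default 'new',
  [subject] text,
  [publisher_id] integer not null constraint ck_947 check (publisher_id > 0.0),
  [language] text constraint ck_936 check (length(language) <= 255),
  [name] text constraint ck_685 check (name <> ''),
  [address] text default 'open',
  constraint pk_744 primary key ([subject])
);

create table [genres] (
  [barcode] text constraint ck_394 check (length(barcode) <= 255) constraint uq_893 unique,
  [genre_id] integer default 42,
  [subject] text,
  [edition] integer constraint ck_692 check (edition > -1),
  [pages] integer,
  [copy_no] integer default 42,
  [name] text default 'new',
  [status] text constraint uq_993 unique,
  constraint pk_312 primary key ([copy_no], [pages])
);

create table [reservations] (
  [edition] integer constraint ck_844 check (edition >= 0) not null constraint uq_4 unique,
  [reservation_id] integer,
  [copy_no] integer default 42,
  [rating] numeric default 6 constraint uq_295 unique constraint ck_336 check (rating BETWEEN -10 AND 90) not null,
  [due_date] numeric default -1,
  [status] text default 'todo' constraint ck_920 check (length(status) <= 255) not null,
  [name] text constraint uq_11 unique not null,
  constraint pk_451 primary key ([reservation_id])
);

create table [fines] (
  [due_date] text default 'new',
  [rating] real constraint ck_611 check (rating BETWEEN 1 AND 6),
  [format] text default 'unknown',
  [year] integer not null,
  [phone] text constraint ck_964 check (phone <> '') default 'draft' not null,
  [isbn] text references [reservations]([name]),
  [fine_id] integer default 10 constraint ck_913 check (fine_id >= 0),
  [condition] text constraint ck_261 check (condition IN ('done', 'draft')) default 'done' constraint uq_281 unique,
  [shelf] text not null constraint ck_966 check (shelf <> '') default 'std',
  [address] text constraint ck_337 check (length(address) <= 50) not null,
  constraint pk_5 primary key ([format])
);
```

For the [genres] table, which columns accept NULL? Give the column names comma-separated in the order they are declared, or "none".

barcode, genre_id, subject, edition, name, status

- barcode: CHECK does not forbid NULL (a CHECK constraint passes when its expression is NULL) → nullable.
- genre_id: DEFAULT only fills an omitted column; an explicit NULL is still allowed → nullable.
- subject: no NOT NULL constraint applies → nullable.
- edition: CHECK does not forbid NULL (a CHECK constraint passes when its expression is NULL) → nullable.
- pages: part of the PRIMARY KEY, which implies NOT NULL → not nullable.
- copy_no: part of the PRIMARY KEY, which implies NOT NULL → not nullable.
- name: DEFAULT only fills an omitted column; an explicit NULL is still allowed → nullable.
- status: UNIQUE does not imply NOT NULL → nullable.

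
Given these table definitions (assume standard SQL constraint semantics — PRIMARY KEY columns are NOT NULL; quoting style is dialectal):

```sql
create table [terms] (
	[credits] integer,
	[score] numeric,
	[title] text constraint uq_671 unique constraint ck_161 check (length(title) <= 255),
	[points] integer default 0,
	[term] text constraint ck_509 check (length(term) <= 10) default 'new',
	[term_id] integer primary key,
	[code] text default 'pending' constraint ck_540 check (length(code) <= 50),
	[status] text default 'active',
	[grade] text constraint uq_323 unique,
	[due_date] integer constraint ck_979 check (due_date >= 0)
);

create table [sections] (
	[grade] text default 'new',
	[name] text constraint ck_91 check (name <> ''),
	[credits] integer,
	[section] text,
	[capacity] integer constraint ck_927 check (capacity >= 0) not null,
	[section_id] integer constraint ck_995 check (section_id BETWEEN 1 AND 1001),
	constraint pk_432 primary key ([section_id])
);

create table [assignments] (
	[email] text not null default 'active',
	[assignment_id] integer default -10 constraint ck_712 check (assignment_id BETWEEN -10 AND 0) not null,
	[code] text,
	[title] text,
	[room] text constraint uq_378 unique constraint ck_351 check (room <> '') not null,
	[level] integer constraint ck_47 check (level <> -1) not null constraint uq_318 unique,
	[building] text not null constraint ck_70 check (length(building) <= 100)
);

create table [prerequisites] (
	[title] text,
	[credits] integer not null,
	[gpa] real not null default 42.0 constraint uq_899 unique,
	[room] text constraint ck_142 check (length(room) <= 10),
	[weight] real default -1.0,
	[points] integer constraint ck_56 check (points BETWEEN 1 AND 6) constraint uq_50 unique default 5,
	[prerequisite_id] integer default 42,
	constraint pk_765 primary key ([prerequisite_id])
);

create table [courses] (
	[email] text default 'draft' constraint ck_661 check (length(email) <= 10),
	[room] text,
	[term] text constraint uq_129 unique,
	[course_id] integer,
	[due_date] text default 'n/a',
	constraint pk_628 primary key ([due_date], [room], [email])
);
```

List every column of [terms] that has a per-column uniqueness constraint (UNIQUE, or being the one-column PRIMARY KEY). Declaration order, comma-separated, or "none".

- credits: no UNIQUE or single-column PK constraint.
- score: no UNIQUE or single-column PK constraint.
- title: declared UNIQUE → unique.
- points: no UNIQUE or single-column PK constraint.
- term: no UNIQUE or single-column PK constraint.
- term_id: single-column PRIMARY KEY → unique.
- code: no UNIQUE or single-column PK constraint.
- status: no UNIQUE or single-column PK constraint.
- grade: declared UNIQUE → unique.
- due_date: no UNIQUE or single-column PK constraint.

title, term_id, grade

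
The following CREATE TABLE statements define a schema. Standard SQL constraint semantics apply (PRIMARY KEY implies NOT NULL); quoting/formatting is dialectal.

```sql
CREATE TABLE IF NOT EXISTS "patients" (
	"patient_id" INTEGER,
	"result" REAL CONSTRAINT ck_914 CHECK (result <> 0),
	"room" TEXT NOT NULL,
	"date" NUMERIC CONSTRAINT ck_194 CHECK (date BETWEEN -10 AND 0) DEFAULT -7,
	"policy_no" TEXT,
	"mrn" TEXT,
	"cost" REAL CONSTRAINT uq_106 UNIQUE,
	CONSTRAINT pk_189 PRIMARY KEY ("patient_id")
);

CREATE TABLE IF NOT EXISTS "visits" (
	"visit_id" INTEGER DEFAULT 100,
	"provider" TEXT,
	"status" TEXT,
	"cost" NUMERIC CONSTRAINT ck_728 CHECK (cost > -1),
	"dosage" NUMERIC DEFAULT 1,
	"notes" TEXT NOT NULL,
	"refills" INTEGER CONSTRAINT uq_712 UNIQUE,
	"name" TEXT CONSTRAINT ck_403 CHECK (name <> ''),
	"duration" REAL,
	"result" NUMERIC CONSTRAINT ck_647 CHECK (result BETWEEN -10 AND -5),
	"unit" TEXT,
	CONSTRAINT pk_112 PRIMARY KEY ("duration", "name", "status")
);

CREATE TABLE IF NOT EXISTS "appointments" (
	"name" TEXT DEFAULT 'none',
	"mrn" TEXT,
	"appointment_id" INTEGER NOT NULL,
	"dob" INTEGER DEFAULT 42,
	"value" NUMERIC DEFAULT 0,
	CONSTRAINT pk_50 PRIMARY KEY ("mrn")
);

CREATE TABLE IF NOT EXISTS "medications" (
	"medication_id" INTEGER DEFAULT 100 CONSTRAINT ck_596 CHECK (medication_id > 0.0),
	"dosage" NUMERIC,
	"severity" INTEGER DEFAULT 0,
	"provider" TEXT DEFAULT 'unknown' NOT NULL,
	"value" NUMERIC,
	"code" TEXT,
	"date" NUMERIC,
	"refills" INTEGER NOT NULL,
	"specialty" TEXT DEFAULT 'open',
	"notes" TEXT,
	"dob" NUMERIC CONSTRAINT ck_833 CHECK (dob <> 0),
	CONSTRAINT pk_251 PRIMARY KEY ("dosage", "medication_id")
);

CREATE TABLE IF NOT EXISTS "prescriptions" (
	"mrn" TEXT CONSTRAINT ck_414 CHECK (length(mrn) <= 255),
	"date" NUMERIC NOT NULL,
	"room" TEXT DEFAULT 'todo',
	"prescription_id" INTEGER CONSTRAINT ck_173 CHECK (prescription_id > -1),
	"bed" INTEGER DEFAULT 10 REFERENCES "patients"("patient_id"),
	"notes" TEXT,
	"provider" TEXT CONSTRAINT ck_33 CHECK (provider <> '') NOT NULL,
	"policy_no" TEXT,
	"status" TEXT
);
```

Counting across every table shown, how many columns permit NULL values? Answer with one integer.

29

patients: 5 nullable (result, date, policy_no, mrn, cost — PK (patient_id) and explicit NOT NULL columns excluded).
visits: 7 nullable (visit_id, provider, cost, dosage, refills, result, unit — PK (duration, name, status) and explicit NOT NULL columns excluded).
appointments: 3 nullable (name, dob, value — PK (mrn) and explicit NOT NULL columns excluded).
medications: 7 nullable (severity, value, code, date, specialty, notes, dob — PK (dosage, medication_id) and explicit NOT NULL columns excluded).
prescriptions: 7 nullable (mrn, room, prescription_id, bed, notes, policy_no, status — PK none and explicit NOT NULL columns excluded).
Total: 5 + 7 + 3 + 7 + 7 = 29.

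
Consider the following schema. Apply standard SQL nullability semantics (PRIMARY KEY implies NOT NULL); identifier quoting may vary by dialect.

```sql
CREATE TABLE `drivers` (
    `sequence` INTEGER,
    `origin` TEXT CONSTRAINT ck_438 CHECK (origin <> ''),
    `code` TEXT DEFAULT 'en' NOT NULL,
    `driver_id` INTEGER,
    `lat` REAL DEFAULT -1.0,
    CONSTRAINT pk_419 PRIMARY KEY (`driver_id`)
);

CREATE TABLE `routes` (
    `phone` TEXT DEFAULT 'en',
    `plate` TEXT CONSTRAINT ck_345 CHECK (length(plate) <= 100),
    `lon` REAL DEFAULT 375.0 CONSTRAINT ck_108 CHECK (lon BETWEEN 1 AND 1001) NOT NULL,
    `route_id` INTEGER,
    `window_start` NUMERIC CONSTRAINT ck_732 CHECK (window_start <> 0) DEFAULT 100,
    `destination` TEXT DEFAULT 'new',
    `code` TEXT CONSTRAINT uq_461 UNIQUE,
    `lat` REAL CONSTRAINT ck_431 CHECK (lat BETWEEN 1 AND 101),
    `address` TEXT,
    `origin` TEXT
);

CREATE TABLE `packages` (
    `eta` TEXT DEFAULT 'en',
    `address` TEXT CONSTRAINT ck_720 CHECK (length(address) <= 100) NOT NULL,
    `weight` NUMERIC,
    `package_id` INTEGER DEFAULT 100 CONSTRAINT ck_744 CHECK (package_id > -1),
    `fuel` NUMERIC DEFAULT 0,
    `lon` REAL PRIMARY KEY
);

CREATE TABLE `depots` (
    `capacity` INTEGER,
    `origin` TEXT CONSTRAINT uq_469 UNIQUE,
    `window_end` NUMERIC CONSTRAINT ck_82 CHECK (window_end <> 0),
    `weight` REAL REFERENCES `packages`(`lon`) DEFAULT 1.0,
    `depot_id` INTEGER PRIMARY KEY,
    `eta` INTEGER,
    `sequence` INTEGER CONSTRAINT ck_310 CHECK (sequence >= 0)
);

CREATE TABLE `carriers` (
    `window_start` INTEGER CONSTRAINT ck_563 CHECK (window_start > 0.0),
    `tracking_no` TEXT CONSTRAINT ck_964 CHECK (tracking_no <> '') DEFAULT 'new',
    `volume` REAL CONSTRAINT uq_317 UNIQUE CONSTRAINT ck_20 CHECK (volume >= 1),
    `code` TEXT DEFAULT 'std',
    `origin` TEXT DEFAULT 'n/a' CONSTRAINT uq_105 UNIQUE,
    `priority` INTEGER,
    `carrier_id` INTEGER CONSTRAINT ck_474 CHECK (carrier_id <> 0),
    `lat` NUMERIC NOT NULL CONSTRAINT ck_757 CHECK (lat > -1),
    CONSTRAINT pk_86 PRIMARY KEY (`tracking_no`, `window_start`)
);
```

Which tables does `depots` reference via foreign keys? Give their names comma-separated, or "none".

- weight REFERENCES packages(lon).

packages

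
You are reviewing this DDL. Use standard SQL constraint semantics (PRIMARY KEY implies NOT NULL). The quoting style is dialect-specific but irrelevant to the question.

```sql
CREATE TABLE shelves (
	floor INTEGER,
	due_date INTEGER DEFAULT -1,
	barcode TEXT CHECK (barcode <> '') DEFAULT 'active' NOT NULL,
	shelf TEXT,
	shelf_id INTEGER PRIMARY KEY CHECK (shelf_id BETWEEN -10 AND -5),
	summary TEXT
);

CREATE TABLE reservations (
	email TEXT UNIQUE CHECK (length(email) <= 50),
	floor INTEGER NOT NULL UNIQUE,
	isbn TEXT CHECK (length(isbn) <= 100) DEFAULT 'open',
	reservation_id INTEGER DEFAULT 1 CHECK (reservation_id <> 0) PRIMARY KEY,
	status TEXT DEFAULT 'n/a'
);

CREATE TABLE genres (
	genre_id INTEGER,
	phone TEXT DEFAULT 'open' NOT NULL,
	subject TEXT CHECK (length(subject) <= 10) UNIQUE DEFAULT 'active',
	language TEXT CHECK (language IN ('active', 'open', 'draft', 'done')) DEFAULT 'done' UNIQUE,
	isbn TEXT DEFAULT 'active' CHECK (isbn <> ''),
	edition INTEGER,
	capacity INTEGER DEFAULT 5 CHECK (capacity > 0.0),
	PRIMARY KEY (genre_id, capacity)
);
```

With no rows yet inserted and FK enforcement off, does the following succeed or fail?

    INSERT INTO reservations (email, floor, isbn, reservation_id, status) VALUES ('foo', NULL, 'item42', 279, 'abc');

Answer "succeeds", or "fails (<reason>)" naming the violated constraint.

fails (NOT NULL on floor)

floor is explicitly set to NULL, but floor is declared NOT NULL.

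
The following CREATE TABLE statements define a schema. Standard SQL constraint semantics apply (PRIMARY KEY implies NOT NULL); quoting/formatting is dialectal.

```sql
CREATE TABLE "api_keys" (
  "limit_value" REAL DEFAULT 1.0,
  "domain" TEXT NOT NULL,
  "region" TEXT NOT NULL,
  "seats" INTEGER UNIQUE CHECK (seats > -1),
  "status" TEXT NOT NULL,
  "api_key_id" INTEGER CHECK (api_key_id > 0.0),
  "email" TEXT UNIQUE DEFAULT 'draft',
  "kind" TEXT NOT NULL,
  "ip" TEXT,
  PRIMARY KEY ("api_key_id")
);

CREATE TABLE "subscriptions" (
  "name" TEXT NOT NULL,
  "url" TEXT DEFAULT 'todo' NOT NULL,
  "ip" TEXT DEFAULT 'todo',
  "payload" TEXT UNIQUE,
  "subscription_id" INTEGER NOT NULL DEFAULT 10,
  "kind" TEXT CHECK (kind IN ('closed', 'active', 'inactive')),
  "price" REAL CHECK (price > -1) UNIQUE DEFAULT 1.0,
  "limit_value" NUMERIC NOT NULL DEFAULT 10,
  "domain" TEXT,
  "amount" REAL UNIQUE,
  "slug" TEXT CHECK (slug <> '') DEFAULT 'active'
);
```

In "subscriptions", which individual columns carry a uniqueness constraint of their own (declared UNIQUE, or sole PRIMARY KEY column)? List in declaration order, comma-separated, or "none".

- name: no UNIQUE or single-column PK constraint.
- url: no UNIQUE or single-column PK constraint.
- ip: no UNIQUE or single-column PK constraint.
- payload: declared UNIQUE → unique.
- subscription_id: no UNIQUE or single-column PK constraint.
- kind: no UNIQUE or single-column PK constraint.
- price: declared UNIQUE → unique.
- limit_value: no UNIQUE or single-column PK constraint.
- domain: no UNIQUE or single-column PK constraint.
- amount: declared UNIQUE → unique.
- slug: no UNIQUE or single-column PK constraint.

payload, price, amount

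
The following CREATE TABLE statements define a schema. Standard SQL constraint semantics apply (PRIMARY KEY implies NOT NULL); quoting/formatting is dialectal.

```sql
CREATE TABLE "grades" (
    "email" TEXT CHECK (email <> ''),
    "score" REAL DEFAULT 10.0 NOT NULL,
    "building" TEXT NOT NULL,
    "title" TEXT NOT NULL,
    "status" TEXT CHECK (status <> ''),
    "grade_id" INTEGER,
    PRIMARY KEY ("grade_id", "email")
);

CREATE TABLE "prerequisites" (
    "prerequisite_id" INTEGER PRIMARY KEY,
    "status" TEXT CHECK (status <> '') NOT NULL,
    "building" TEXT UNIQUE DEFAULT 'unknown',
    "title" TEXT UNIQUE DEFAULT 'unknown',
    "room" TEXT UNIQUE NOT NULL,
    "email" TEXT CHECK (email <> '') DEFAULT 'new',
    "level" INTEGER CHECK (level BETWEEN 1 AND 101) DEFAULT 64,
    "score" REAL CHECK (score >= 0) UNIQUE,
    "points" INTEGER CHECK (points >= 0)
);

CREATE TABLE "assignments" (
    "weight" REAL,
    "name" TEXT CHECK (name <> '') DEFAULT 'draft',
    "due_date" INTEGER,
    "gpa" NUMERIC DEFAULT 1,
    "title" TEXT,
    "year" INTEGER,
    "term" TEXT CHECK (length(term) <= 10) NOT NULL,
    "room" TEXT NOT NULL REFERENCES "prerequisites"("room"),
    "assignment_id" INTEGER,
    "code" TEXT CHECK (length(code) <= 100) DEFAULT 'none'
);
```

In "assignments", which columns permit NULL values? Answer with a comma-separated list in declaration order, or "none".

- weight: no NOT NULL constraint applies → nullable.
- name: CHECK does not forbid NULL (a CHECK constraint passes when its expression is NULL) → nullable.
- due_date: no NOT NULL constraint applies → nullable.
- gpa: DEFAULT only fills an omitted column; an explicit NULL is still allowed → nullable.
- title: no NOT NULL constraint applies → nullable.
- year: no NOT NULL constraint applies → nullable.
- term: declared NOT NULL → not nullable.
- room: declared NOT NULL → not nullable.
- assignment_id: no NOT NULL constraint applies → nullable.
- code: CHECK does not forbid NULL (a CHECK constraint passes when its expression is NULL) → nullable.

weight, name, due_date, gpa, title, year, assignment_id, code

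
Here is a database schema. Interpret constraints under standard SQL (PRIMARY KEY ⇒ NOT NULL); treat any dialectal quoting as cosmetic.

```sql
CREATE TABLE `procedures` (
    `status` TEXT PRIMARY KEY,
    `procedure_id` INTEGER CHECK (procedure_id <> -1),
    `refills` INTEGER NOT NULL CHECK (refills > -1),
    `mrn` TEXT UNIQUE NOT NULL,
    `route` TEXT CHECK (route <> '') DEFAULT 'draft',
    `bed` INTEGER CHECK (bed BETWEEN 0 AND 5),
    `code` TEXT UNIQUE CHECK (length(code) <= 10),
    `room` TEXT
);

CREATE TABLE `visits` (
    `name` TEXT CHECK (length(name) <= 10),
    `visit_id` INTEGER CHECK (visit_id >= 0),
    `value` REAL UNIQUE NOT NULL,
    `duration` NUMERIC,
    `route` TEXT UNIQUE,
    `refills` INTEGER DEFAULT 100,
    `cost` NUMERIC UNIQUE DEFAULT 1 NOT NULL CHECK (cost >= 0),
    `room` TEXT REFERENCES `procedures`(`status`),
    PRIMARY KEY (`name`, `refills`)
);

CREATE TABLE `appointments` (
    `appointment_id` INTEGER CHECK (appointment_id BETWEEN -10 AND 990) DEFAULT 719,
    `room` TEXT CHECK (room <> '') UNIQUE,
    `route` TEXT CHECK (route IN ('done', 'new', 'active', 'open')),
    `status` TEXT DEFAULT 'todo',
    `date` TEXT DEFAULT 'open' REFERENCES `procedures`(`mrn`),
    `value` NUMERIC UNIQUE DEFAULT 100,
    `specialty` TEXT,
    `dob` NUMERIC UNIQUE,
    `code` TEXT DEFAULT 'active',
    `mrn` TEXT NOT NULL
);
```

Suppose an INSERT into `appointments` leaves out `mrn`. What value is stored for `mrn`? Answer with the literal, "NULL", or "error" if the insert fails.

mrn has no DEFAULT clause.
Omitting it would insert NULL, but it is declared NOT NULL, so the INSERT fails.

error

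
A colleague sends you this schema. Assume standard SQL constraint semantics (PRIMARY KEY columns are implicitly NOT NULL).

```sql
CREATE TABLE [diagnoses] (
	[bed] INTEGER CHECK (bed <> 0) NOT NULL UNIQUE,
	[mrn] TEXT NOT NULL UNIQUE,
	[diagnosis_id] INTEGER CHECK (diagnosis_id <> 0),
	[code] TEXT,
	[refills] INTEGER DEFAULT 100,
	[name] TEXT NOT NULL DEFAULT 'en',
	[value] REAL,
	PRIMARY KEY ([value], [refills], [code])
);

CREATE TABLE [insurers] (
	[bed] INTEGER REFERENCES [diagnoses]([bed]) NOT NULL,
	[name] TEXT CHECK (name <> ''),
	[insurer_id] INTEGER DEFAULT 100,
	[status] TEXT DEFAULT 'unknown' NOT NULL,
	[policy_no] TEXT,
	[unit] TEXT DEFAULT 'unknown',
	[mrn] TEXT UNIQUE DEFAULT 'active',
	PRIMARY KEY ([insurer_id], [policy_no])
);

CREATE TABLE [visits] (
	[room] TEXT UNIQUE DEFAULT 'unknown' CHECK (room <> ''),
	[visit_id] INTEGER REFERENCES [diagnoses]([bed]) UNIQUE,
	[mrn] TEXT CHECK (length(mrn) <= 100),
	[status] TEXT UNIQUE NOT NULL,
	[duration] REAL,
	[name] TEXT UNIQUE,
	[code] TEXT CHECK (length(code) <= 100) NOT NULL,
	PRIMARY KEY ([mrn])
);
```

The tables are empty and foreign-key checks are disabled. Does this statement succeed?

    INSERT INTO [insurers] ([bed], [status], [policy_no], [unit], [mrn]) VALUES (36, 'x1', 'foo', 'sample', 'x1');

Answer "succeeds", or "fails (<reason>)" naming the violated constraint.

succeeds

NOT NULL columns: bed is supplied; insurer_id defaults to 100; policy_no is supplied; status is supplied.
No constraint is violated.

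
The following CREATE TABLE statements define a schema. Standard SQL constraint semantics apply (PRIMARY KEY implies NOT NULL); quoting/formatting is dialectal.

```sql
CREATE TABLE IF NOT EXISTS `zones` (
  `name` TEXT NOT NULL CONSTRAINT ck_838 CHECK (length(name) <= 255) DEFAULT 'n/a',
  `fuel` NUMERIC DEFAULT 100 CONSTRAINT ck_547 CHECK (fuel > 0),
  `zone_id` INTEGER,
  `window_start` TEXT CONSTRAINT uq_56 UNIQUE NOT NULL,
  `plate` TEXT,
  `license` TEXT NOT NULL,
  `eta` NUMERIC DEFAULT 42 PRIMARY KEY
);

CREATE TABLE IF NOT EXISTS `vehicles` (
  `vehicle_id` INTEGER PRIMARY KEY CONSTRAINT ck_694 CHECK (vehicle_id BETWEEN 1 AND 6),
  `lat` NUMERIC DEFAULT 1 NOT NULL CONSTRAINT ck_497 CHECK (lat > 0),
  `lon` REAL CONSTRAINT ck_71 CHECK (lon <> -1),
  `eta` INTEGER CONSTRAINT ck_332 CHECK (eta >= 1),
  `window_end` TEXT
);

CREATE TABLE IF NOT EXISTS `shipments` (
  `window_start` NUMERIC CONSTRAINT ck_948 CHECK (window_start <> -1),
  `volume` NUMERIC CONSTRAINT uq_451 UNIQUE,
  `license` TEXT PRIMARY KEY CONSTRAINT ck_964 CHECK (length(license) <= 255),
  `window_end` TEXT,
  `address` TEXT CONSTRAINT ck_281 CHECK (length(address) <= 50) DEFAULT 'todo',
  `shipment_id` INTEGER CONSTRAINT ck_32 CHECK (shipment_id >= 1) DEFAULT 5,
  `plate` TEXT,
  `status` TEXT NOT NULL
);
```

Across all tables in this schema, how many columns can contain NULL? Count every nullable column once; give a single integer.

12

zones: 3 nullable (fuel, zone_id, plate — PK (eta) and explicit NOT NULL columns excluded).
vehicles: 3 nullable (lon, eta, window_end — PK (vehicle_id) and explicit NOT NULL columns excluded).
shipments: 6 nullable (window_start, volume, window_end, address, shipment_id, plate — PK (license) and explicit NOT NULL columns excluded).
Total: 3 + 3 + 6 = 12.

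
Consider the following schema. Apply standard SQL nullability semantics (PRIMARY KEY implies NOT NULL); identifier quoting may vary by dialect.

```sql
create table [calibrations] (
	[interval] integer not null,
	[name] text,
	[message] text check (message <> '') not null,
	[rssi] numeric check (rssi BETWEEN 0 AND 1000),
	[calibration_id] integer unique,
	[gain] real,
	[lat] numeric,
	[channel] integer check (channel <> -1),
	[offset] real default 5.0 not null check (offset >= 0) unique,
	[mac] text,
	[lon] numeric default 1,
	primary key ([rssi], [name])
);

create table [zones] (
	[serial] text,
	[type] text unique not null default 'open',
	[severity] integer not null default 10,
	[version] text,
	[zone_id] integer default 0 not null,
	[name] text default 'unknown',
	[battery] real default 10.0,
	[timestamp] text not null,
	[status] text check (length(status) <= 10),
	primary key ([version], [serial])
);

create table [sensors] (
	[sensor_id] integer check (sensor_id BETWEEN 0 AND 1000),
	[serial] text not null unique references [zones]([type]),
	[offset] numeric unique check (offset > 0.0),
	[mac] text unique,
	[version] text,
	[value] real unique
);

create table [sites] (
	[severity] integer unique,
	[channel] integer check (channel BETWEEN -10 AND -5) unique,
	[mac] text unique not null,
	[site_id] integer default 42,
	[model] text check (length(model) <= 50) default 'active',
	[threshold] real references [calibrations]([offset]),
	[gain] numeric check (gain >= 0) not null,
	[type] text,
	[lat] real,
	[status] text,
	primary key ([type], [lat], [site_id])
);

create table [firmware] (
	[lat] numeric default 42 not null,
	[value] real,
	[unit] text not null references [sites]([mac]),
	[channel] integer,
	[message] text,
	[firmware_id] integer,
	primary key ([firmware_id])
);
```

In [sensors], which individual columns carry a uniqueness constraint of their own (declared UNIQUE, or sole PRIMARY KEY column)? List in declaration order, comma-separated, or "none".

- sensor_id: no UNIQUE or single-column PK constraint.
- serial: declared UNIQUE → unique.
- offset: declared UNIQUE → unique.
- mac: declared UNIQUE → unique.
- version: no UNIQUE or single-column PK constraint.
- value: declared UNIQUE → unique.

serial, offset, mac, value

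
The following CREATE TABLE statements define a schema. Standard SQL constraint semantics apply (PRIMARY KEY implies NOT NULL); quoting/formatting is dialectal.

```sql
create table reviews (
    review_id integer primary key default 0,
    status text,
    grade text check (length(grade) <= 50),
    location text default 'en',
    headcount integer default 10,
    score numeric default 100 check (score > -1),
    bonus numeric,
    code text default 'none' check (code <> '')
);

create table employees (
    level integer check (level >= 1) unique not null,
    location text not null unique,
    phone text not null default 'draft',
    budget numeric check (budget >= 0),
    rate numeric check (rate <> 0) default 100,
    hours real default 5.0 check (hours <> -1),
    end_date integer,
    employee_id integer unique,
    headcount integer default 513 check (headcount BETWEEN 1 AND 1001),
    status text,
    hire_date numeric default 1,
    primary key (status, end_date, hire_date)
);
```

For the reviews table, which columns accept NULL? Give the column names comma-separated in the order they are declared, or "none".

status, grade, location, headcount, score, bonus, code

- review_id: part of the PRIMARY KEY, which implies NOT NULL → not nullable.
- status: no NOT NULL constraint applies → nullable.
- grade: CHECK does not forbid NULL (a CHECK constraint passes when its expression is NULL) → nullable.
- location: DEFAULT only fills an omitted column; an explicit NULL is still allowed → nullable.
- headcount: DEFAULT only fills an omitted column; an explicit NULL is still allowed → nullable.
- score: CHECK does not forbid NULL (a CHECK constraint passes when its expression is NULL) → nullable.
- bonus: no NOT NULL constraint applies → nullable.
- code: CHECK does not forbid NULL (a CHECK constraint passes when its expression is NULL) → nullable.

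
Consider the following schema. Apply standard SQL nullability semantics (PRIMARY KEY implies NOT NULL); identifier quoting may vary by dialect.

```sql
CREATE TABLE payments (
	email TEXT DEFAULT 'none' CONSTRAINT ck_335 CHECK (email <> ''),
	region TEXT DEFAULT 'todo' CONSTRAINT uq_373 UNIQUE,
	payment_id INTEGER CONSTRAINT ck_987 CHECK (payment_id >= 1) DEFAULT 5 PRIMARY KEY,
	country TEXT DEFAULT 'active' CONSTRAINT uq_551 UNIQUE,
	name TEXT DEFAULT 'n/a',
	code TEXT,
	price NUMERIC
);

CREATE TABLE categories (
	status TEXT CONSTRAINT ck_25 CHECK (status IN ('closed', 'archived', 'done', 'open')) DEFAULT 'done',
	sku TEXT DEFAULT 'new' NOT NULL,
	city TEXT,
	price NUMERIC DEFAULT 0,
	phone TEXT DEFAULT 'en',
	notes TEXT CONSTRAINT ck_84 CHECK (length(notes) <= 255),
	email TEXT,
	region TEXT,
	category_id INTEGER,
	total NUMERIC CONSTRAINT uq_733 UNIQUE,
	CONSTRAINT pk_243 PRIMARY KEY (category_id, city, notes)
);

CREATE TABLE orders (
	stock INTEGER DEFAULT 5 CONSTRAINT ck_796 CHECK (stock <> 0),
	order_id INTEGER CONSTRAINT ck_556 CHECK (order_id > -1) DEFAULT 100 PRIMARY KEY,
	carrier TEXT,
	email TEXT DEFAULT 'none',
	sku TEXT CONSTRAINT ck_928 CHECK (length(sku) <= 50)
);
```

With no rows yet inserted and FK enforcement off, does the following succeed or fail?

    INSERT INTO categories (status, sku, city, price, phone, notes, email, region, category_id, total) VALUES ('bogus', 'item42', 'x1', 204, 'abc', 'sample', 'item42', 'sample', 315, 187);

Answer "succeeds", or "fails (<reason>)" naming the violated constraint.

fails (CHECK on status)

The value 'bogus' for status violates CHECK (status IN ('closed', 'archived', 'done', 'open')).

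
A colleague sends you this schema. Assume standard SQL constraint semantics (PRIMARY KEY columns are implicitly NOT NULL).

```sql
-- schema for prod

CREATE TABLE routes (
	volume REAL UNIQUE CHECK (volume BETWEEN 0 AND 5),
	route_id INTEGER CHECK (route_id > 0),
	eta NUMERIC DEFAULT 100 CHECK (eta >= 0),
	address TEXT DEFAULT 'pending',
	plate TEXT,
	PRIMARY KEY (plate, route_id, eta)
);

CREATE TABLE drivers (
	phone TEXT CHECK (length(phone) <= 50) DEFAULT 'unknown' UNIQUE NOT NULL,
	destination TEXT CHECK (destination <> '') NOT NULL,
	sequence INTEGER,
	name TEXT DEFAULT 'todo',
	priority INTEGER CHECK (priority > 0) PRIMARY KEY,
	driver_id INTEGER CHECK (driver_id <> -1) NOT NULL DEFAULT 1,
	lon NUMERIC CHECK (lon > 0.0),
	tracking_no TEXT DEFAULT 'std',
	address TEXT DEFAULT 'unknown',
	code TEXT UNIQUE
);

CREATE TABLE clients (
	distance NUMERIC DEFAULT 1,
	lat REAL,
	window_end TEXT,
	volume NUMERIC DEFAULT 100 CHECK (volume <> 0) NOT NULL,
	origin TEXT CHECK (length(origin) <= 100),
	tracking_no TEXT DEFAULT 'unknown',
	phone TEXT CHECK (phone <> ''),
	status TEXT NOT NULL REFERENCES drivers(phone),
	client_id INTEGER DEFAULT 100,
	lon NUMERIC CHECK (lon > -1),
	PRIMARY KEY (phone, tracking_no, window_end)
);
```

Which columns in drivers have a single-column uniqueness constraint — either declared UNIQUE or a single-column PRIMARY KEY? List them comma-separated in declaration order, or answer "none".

- phone: declared UNIQUE → unique.
- destination: no UNIQUE or single-column PK constraint.
- sequence: no UNIQUE or single-column PK constraint.
- name: no UNIQUE or single-column PK constraint.
- priority: single-column PRIMARY KEY → unique.
- driver_id: no UNIQUE or single-column PK constraint.
- lon: no UNIQUE or single-column PK constraint.
- tracking_no: no UNIQUE or single-column PK constraint.
- address: no UNIQUE or single-column PK constraint.
- code: declared UNIQUE → unique.

phone, priority, code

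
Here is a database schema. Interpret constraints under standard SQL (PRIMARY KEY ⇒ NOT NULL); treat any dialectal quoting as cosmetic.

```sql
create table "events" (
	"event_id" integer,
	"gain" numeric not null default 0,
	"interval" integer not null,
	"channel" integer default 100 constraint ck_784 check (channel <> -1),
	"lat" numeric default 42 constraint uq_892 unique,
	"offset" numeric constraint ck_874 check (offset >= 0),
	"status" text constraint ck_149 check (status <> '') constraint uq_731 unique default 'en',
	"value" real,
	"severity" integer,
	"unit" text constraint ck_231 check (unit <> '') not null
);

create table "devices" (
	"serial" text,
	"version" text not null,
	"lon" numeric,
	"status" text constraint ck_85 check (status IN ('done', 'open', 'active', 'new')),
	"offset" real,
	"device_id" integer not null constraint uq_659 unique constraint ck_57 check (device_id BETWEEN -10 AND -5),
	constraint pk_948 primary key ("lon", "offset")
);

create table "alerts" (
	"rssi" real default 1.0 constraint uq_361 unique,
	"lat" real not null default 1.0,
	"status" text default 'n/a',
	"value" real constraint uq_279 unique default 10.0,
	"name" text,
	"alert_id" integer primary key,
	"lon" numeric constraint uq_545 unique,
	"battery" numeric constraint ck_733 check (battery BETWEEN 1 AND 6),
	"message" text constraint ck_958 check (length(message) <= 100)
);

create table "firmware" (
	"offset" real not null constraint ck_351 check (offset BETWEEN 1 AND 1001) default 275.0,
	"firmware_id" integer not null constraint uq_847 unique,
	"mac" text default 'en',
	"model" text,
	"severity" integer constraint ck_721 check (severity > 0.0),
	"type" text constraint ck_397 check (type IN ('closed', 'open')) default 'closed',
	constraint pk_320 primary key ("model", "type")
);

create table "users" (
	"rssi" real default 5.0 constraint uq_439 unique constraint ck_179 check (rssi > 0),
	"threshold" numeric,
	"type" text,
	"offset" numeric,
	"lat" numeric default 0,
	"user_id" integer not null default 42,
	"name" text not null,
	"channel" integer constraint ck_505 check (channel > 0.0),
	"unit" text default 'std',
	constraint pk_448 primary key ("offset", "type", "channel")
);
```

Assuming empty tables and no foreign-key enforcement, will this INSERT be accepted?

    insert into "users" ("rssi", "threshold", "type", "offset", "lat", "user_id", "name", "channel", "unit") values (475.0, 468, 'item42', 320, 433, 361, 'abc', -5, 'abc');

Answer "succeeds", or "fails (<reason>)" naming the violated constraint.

fails (CHECK on channel)

The value -5 for channel violates CHECK (channel > 0.0).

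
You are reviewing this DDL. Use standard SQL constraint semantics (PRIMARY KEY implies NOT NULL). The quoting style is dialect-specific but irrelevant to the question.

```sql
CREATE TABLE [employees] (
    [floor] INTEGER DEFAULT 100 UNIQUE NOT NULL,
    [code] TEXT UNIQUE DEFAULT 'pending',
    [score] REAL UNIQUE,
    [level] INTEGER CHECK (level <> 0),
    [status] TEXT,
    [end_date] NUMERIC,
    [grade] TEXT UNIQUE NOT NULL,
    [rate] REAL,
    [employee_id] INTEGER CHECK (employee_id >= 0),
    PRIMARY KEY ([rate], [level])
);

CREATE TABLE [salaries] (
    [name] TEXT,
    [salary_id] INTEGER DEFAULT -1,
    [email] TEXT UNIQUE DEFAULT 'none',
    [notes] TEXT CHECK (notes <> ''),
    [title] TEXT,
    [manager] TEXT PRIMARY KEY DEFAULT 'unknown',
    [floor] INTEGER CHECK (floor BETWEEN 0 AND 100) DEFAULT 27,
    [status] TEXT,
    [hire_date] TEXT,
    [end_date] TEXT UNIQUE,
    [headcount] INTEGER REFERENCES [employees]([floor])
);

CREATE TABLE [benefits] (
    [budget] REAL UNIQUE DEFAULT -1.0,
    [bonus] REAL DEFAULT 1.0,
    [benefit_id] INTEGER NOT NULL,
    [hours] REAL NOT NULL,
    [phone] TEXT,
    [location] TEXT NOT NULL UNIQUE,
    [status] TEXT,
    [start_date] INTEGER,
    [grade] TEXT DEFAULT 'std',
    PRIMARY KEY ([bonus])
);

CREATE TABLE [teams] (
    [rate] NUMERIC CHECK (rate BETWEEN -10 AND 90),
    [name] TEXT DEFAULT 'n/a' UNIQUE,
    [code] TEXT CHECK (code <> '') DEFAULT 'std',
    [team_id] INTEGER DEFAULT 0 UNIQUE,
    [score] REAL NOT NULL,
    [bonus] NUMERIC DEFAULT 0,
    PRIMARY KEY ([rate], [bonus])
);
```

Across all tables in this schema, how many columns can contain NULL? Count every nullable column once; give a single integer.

employees: 5 nullable (code, score, status, end_date, employee_id — PK (rate, level) and explicit NOT NULL columns excluded).
salaries: 10 nullable (name, salary_id, email, notes, title, floor, status, hire_date, end_date, headcount — PK (manager) and explicit NOT NULL columns excluded).
benefits: 5 nullable (budget, phone, status, start_date, grade — PK (bonus) and explicit NOT NULL columns excluded).
teams: 3 nullable (name, code, team_id — PK (rate, bonus) and explicit NOT NULL columns excluded).
Total: 5 + 10 + 5 + 3 = 23.

23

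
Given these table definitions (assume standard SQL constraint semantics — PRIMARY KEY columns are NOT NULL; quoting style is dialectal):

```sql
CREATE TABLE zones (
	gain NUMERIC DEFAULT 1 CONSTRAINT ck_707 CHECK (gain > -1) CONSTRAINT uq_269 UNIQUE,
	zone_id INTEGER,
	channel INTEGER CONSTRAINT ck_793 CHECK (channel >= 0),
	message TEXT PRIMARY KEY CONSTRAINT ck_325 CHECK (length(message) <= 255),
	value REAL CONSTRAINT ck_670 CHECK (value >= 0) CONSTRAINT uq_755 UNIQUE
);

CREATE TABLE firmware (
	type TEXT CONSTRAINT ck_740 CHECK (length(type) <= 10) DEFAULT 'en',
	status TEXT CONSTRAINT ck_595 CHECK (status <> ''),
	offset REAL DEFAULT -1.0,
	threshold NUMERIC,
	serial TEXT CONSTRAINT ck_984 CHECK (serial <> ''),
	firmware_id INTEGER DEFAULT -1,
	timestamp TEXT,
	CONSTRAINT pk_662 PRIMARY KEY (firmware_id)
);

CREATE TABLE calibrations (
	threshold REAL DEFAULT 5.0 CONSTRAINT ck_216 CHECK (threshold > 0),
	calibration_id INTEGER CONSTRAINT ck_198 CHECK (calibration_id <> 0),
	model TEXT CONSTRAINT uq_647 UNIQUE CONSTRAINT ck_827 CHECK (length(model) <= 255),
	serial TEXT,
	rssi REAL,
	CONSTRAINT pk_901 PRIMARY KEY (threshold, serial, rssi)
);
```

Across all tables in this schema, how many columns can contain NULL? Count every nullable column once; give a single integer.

zones: 4 nullable (gain, zone_id, channel, value — PK (message) and explicit NOT NULL columns excluded).
firmware: 6 nullable (type, status, offset, threshold, serial, timestamp — PK (firmware_id) and explicit NOT NULL columns excluded).
calibrations: 2 nullable (calibration_id, model — PK (threshold, serial, rssi) and explicit NOT NULL columns excluded).
Total: 4 + 6 + 2 = 12.

12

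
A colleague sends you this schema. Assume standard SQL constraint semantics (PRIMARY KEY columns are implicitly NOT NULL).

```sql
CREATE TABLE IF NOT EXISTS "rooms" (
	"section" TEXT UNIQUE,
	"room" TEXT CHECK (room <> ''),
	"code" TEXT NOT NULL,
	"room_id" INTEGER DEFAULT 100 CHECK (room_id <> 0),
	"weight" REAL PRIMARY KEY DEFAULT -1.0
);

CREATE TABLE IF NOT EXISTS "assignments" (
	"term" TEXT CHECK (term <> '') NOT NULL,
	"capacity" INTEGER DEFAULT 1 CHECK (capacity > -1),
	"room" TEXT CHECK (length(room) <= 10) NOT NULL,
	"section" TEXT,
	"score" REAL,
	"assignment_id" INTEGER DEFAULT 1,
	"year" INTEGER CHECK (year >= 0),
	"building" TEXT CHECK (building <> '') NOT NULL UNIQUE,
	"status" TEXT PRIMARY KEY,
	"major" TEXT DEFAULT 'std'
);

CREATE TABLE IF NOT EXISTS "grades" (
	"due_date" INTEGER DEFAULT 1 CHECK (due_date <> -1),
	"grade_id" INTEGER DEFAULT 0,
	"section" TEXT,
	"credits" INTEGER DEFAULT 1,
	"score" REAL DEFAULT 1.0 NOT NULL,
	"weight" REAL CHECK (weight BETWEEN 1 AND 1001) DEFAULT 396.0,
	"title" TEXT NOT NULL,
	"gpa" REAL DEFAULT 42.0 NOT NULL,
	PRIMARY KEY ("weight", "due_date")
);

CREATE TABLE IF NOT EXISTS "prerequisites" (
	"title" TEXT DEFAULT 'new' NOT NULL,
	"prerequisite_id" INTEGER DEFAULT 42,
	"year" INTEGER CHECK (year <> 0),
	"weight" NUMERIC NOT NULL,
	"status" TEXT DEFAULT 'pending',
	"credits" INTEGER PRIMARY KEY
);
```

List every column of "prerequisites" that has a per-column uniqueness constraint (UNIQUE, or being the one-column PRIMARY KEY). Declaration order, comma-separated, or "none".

- title: no UNIQUE or single-column PK constraint.
- prerequisite_id: no UNIQUE or single-column PK constraint.
- year: no UNIQUE or single-column PK constraint.
- weight: no UNIQUE or single-column PK constraint.
- status: no UNIQUE or single-column PK constraint.
- credits: single-column PRIMARY KEY → unique.

credits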